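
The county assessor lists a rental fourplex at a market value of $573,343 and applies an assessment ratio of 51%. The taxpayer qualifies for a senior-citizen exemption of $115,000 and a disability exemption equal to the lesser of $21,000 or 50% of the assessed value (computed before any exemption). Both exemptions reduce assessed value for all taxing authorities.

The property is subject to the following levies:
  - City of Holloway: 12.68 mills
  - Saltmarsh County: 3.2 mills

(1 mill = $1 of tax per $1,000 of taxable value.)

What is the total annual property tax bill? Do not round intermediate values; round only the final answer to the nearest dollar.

Assessed value = $573,343 × 0.51 = $292,404.93
Disability exemption = min($21,000, 50% × $292,404.93) = min($21,000, $146,202.465) = $21,000 (dollar cap binds)
Taxable value = $292,404.93 − $115,000 − $21,000 = $156,404.93
City of Holloway: $156,404.93 × 0.01268 = $1,983.2145124
Saltmarsh County: $156,404.93 × 0.0032 = $500.495776
Total = $2,483.7102884

$2,484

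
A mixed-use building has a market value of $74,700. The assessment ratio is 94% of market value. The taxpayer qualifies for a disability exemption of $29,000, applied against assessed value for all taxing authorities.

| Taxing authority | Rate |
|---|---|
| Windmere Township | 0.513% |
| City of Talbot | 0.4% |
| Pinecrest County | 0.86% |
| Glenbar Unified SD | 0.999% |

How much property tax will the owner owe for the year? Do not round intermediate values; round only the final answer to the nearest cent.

$1,142.56

Assessed value = $74,700 × 0.94 = $70,218
Taxable value = $70,218 − $29,000 = $41,218
Windmere Township: $41,218 × 0.00513 = $211.44834
City of Talbot: $41,218 × 0.004 = $164.872
Pinecrest County: $41,218 × 0.0086 = $354.4748
Glenbar Unified SD: $41,218 × 0.00999 = $411.76782
Total = $211.44834 + $164.872 + $354.4748 + $411.76782 = $1,142.56296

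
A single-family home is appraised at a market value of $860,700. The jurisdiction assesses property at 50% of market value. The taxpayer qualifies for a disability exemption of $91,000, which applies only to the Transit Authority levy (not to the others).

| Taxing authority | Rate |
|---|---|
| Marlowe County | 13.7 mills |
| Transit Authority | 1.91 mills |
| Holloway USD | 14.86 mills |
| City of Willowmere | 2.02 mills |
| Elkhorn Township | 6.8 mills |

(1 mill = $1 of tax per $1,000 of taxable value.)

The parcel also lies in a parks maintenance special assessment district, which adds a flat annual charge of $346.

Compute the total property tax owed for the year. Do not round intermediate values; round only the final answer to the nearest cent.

$17,080.64

Assessed value = $860,700 × 0.5 = $430,350
Marlowe County: $430,350 × 0.0137 = $5,895.795
Transit Authority: ($430,350 − $91,000) × 0.00191 = $339,350 × 0.00191 = $648.1585
Holloway USD: $430,350 × 0.01486 = $6,395.001
City of Willowmere: $430,350 × 0.00202 = $869.307
Elkhorn Township: $430,350 × 0.0068 = $2,926.38
Levies subtotal = $16,734.6415
Total = $16,734.6415 + $346 = $17,080.6415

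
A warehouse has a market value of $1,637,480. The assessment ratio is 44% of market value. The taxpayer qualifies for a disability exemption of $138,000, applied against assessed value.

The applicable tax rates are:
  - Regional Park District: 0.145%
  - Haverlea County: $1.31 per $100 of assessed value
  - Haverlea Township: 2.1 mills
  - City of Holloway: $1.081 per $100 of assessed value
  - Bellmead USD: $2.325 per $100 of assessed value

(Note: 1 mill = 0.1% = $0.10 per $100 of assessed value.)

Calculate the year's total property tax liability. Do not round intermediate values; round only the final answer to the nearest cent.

$29,538.13

Assessed value = $1,637,480 × 0.44 = $720,491.2
Taxable value = $720,491.2 − $138,000 = $582,491.2
Regional Park District: $582,491.2 × 0.00145 = $844.61224
Haverlea County: $582,491.2 × 0.0131 = $7,630.63472
Haverlea Township: $582,491.2 × 0.0021 = $1,223.23152
City of Holloway: $582,491.2 × 0.01081 = $6,296.729872
Bellmead USD: $582,491.2 × 0.02325 = $13,542.9204
Total = $29,538.128752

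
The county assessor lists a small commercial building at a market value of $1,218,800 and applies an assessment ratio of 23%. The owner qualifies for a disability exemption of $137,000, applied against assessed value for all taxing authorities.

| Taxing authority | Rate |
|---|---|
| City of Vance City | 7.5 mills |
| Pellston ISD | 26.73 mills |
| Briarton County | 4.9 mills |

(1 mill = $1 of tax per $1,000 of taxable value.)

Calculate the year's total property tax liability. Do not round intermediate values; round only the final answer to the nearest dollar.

$5,608

Assessed value = $1,218,800 × 0.23 = $280,324
Taxable value = $280,324 − $137,000 = $143,324
City of Vance City: $143,324 × 0.0075 = $1,074.93
Pellston ISD: $143,324 × 0.02673 = $3,831.05052
Briarton County: $143,324 × 0.0049 = $702.2876
Total = $1,074.93 + $3,831.05052 + $702.2876 = $5,608.26812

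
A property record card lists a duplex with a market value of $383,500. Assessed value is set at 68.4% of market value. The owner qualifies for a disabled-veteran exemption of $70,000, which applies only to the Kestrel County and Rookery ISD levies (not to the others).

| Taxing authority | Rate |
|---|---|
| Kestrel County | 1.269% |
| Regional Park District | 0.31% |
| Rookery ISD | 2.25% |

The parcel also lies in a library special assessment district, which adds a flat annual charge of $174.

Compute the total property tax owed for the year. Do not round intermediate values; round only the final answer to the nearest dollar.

$7,755

Assessed value = $383,500 × 0.684 = $262,314
Kestrel County: ($262,314 − $70,000) × 0.01269 = $192,314 × 0.01269 = $2,440.46466
Regional Park District: $262,314 × 0.0031 = $813.1734
Rookery ISD: ($262,314 − $70,000) × 0.0225 = $192,314 × 0.0225 = $4,327.065
Levies subtotal = $7,580.70306
Total = $7,580.70306 + $174 = $7,754.70306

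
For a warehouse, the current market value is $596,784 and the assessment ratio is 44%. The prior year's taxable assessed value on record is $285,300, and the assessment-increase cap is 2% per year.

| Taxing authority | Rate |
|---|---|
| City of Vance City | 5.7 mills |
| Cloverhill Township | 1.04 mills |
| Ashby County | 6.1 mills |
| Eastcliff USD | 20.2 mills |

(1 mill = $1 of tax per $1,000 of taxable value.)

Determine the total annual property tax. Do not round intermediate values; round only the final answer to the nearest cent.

Uncapped assessed value = $596,784 × 0.44 = $262,584.96
Cap limit = $285,300 × 1.02 = $291,006
Taxable assessed value = min($262,584.96, $291,006) = $262,584.96 (cap does not bind)
City of Vance City: $262,584.96 × 0.0057 = $1,496.734272
Cloverhill Township: $262,584.96 × 0.00104 = $273.0883584
Ashby County: $262,584.96 × 0.0061 = $1,601.768256
Eastcliff USD: $262,584.96 × 0.0202 = $5,304.216192
Total = $8,675.8070784

$8,675.81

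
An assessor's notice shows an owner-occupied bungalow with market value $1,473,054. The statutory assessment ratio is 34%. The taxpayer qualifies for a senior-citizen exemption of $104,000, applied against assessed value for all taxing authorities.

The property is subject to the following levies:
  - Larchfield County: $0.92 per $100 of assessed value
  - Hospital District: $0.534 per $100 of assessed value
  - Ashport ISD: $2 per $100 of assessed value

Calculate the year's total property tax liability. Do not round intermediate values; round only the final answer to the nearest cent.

$13,706.80

Assessed value = $1,473,054 × 0.34 = $500,838.36
Taxable value = $500,838.36 − $104,000 = $396,838.36
Larchfield County: $396,838.36 × 0.0092 = $3,650.912912
Hospital District: $396,838.36 × 0.00534 = $2,119.1168424
Ashport ISD: $396,838.36 × 0.02 = $7,936.7672
Total = $3,650.912912 + $2,119.1168424 + $7,936.7672 = $13,706.7969544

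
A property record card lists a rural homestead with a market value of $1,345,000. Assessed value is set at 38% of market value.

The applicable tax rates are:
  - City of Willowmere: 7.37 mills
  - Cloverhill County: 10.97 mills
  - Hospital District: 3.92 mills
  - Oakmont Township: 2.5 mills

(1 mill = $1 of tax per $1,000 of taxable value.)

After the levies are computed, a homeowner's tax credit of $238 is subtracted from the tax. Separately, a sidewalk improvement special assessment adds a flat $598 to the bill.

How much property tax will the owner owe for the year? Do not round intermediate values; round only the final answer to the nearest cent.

Assessed value = $1,345,000 × 0.38 = $511,100
City of Willowmere: $511,100 × 0.00737 = $3,766.807
Cloverhill County: $511,100 × 0.01097 = $5,606.767
Hospital District: $511,100 × 0.00392 = $2,003.512
Oakmont Township: $511,100 × 0.0025 = $1,277.75
Levies subtotal = $12,654.836
After credit = $12,654.836 − $238 = $12,416.836
Total = $12,416.836 + $598 = $13,014.836

$13,014.84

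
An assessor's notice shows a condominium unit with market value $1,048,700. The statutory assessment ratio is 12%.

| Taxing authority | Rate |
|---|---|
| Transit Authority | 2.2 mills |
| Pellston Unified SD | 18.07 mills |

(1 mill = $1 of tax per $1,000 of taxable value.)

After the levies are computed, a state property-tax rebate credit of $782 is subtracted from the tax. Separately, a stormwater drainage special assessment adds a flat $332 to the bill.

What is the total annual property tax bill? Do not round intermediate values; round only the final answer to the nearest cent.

Assessed value = $1,048,700 × 0.12 = $125,844
Transit Authority: $125,844 × 0.0022 = $276.8568
Pellston Unified SD: $125,844 × 0.01807 = $2,274.00108
Levies subtotal = $2,550.85788
After credit = $2,550.85788 − $782 = $1,768.85788
Total = $1,768.85788 + $332 = $2,100.85788

$2,100.86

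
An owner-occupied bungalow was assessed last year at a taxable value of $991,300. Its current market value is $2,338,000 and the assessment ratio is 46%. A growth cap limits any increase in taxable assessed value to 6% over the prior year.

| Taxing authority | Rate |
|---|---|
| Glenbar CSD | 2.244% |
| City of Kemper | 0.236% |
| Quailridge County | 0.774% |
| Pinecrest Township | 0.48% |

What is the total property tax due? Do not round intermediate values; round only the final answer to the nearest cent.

Uncapped assessed value = $2,338,000 × 0.46 = $1,075,480
Cap limit = $991,300 × 1.06 = $1,050,778
Taxable assessed value = min($1,075,480, $1,050,778) = $1,050,778 (cap binds)
Glenbar CSD: $1,050,778 × 0.02244 = $23,579.45832
City of Kemper: $1,050,778 × 0.00236 = $2,479.83608
Quailridge County: $1,050,778 × 0.00774 = $8,133.02172
Pinecrest Township: $1,050,778 × 0.0048 = $5,043.7344
Total = $39,236.05052

$39,236.05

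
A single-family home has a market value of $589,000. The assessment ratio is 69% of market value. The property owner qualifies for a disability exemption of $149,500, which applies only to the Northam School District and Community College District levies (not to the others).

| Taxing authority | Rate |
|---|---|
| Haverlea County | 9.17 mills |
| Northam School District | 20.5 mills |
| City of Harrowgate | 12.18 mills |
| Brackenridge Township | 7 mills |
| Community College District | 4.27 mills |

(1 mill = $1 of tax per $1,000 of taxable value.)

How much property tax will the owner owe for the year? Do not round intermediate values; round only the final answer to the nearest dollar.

Assessed value = $589,000 × 0.69 = $406,410
Haverlea County: $406,410 × 0.00917 = $3,726.7797
Northam School District: ($406,410 − $149,500) × 0.0205 = $256,910 × 0.0205 = $5,266.655
City of Harrowgate: $406,410 × 0.01218 = $4,950.0738
Brackenridge Township: $406,410 × 0.007 = $2,844.87
Community College District: ($406,410 − $149,500) × 0.00427 = $256,910 × 0.00427 = $1,097.0057
Total = $17,885.3842

$17,885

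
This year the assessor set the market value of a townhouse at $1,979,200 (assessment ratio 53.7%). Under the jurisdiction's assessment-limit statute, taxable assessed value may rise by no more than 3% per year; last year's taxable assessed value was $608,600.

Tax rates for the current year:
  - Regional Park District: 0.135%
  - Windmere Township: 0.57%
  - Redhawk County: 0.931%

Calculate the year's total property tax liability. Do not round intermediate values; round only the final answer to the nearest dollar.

$10,255

Uncapped assessed value = $1,979,200 × 0.537 = $1,062,830.4
Cap limit = $608,600 × 1.03 = $626,858
Taxable assessed value = min($1,062,830.4, $626,858) = $626,858 (cap binds)
Regional Park District: $626,858 × 0.00135 = $846.2583
Windmere Township: $626,858 × 0.0057 = $3,573.0906
Redhawk County: $626,858 × 0.00931 = $5,836.04798
Total = $10,255.39688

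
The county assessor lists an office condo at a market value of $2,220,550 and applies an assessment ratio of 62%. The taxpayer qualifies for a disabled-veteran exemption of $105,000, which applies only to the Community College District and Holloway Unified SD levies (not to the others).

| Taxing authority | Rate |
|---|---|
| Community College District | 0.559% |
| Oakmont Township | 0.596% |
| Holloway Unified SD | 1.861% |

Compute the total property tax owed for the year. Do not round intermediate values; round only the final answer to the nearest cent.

Assessed value = $2,220,550 × 0.62 = $1,376,741
Community College District: ($1,376,741 − $105,000) × 0.00559 = $1,271,741 × 0.00559 = $7,109.03219
Oakmont Township: $1,376,741 × 0.00596 = $8,205.37636
Holloway Unified SD: ($1,376,741 − $105,000) × 0.01861 = $1,271,741 × 0.01861 = $23,667.10001
Total = $38,981.50856

$38,981.51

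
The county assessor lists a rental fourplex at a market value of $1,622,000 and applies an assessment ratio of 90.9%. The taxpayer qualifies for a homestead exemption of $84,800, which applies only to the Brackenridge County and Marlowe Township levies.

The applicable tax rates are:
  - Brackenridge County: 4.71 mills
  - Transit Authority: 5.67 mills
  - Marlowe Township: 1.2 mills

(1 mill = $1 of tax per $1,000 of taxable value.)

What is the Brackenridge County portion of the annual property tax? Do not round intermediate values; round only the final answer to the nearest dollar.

$6,545

Assessed value = $1,622,000 × 0.909 = $1,474,398
Brackenridge County taxable value = $1,474,398 − $84,800 = $1,389,598
Brackenridge County levy = $1,389,598 × 0.00471 = $6,545.00658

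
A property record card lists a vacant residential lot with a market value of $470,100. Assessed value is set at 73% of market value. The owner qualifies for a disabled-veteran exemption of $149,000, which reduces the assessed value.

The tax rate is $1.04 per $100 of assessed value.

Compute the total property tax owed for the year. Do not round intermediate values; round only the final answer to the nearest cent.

$2,019.40

Assessed value = $470,100 × 0.73 = $343,173
Taxable value = $343,173 − $149,000 = $194,173
Tax = $194,173 × 0.0104 = $2,019.3992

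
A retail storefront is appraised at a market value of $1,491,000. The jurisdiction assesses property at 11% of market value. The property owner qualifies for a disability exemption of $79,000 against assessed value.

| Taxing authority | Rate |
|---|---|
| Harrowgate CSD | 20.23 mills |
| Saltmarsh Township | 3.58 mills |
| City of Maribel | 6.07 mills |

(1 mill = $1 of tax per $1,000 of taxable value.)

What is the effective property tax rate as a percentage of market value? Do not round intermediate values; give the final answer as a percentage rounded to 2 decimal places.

Assessed value = $1,491,000 × 0.11 = $164,010
Taxable value = $164,010 − $79,000 = $85,010
Harrowgate CSD: $85,010 × 0.02023 = $1,719.7523
Saltmarsh Township: $85,010 × 0.00358 = $304.3358
City of Maribel: $85,010 × 0.00607 = $516.0107
Total tax = $2,540.0988
Effective rate = $2,540.0988 ÷ $1,491,000 = 0.17% of market value

0.17%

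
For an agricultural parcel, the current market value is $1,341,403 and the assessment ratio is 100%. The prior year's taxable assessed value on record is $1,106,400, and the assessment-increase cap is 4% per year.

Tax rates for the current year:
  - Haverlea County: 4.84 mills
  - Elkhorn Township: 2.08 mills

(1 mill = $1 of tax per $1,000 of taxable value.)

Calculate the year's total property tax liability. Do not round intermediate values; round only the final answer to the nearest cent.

Uncapped assessed value = $1,341,403 × 1 = $1,341,403
Cap limit = $1,106,400 × 1.04 = $1,150,656
Taxable assessed value = min($1,341,403, $1,150,656) = $1,150,656 (cap binds)
Haverlea County: $1,150,656 × 0.00484 = $5,569.17504
Elkhorn Township: $1,150,656 × 0.00208 = $2,393.36448
Total = $7,962.53952

$7,962.54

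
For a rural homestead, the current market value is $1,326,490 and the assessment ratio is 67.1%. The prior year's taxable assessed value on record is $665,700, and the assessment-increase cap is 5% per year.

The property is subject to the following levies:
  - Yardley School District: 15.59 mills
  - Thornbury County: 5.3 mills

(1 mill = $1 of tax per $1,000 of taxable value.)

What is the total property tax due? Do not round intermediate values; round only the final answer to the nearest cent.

$14,601.80

Uncapped assessed value = $1,326,490 × 0.671 = $890,074.79
Cap limit = $665,700 × 1.05 = $698,985
Taxable assessed value = min($890,074.79, $698,985) = $698,985 (cap binds)
Yardley School District: $698,985 × 0.01559 = $10,897.17615
Thornbury County: $698,985 × 0.0053 = $3,704.6205
Total = $14,601.79665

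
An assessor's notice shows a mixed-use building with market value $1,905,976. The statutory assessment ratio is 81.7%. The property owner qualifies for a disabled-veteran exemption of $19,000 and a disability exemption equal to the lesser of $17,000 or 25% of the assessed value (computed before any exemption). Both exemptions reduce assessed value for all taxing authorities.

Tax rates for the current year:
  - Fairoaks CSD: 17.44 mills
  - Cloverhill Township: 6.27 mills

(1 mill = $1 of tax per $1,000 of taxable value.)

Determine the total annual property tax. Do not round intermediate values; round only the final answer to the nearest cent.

Assessed value = $1,905,976 × 0.817 = $1,557,182.392
Disability exemption = min($17,000, 25% × $1,557,182.392) = min($17,000, $389,295.598) = $17,000 (dollar cap binds)
Taxable value = $1,557,182.392 − $19,000 − $17,000 = $1,521,182.392
Fairoaks CSD: $1,521,182.392 × 0.01744 = $26,529.42091648
Cloverhill Township: $1,521,182.392 × 0.00627 = $9,537.81359784
Total = $36,067.23451432

$36,067.23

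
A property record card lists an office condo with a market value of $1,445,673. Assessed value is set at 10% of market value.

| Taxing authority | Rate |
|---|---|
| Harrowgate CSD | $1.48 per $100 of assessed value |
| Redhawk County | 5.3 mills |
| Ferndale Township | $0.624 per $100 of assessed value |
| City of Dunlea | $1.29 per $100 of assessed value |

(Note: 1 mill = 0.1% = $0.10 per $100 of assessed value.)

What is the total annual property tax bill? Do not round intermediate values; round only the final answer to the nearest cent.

Assessed value = $1,445,673 × 0.1 = $144,567.3
Harrowgate CSD: $144,567.3 × 0.0148 = $2,139.59604
Redhawk County: $144,567.3 × 0.0053 = $766.20669
Ferndale Township: $144,567.3 × 0.00624 = $902.099952
City of Dunlea: $144,567.3 × 0.0129 = $1,864.91817
Total = $5,672.820852

$5,672.82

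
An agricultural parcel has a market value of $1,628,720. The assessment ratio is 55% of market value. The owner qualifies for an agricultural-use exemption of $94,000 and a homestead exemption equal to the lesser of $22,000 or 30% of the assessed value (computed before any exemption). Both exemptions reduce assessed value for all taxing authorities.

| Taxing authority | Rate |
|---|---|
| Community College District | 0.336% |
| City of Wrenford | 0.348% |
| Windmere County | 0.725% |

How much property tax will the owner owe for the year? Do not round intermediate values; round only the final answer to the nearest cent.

Assessed value = $1,628,720 × 0.55 = $895,796
Homestead exemption = min($22,000, 30% × $895,796) = min($22,000, $268,738.8) = $22,000 (dollar cap binds)
Taxable value = $895,796 − $94,000 − $22,000 = $779,796
Community College District: $779,796 × 0.00336 = $2,620.11456
City of Wrenford: $779,796 × 0.00348 = $2,713.69008
Windmere County: $779,796 × 0.00725 = $5,653.521
Total = $10,987.32564

$10,987.33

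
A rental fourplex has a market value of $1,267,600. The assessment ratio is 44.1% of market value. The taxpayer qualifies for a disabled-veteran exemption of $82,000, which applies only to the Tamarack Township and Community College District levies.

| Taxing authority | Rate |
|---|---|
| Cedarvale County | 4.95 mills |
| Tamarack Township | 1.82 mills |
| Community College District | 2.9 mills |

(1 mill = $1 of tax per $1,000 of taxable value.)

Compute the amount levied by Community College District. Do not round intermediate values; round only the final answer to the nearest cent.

Assessed value = $1,267,600 × 0.441 = $559,011.6
Community College District taxable value = $559,011.6 − $82,000 = $477,011.6
Community College District levy = $477,011.6 × 0.0029 = $1,383.33364

$1,383.33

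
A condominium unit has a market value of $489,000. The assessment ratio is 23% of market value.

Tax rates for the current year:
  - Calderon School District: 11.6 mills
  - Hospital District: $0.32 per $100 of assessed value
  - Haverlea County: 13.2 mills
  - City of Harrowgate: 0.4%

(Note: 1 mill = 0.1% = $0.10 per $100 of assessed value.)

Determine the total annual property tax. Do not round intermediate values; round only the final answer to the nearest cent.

$3,599.04

Assessed value = $489,000 × 0.23 = $112,470
Calderon School District: $112,470 × 0.0116 = $1,304.652
Hospital District: $112,470 × 0.0032 = $359.904
Haverlea County: $112,470 × 0.0132 = $1,484.604
City of Harrowgate: $112,470 × 0.004 = $449.88
Total = $3,599.04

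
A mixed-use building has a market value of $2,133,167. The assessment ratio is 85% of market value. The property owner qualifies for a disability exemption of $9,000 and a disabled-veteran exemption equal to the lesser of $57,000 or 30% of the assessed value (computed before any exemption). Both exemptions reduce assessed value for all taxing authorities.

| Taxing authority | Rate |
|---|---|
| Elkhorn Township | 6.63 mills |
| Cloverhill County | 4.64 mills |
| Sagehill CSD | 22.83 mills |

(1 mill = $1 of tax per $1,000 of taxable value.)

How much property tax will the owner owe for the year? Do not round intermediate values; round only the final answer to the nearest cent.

Assessed value = $2,133,167 × 0.85 = $1,813,191.95
Disabled-veteran exemption = min($57,000, 30% × $1,813,191.95) = min($57,000, $543,957.585) = $57,000 (dollar cap binds)
Taxable value = $1,813,191.95 − $9,000 − $57,000 = $1,747,191.95
Elkhorn Township: $1,747,191.95 × 0.00663 = $11,583.8826285
Cloverhill County: $1,747,191.95 × 0.00464 = $8,106.970648
Sagehill CSD: $1,747,191.95 × 0.02283 = $39,888.3922185
Total = $59,579.245495

$59,579.25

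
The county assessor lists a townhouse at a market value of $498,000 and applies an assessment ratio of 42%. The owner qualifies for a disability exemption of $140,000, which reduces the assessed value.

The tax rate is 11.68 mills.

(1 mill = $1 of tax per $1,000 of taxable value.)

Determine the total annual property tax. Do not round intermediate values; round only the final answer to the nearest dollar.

Assessed value = $498,000 × 0.42 = $209,160
Taxable value = $209,160 − $140,000 = $69,160
Tax = $69,160 × 0.01168 = $807.7888

$808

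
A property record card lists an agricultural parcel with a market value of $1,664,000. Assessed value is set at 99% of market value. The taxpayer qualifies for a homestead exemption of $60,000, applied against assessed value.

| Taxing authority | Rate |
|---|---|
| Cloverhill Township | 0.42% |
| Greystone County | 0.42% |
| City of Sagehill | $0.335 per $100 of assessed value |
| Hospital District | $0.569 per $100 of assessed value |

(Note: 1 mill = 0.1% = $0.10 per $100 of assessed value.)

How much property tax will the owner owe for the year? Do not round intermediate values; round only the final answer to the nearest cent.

$27,683.56

Assessed value = $1,664,000 × 0.99 = $1,647,360
Taxable value = $1,647,360 − $60,000 = $1,587,360
Cloverhill Township: $1,587,360 × 0.0042 = $6,666.912
Greystone County: $1,587,360 × 0.0042 = $6,666.912
City of Sagehill: $1,587,360 × 0.00335 = $5,317.656
Hospital District: $1,587,360 × 0.00569 = $9,032.0784
Total = $27,683.5584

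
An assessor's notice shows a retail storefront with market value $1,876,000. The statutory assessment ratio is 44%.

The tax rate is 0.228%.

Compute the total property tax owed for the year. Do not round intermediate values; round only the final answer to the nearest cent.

$1,882.00

Assessed value = $1,876,000 × 0.44 = $825,440
Tax = $825,440 × 0.00228 = $1,882.0032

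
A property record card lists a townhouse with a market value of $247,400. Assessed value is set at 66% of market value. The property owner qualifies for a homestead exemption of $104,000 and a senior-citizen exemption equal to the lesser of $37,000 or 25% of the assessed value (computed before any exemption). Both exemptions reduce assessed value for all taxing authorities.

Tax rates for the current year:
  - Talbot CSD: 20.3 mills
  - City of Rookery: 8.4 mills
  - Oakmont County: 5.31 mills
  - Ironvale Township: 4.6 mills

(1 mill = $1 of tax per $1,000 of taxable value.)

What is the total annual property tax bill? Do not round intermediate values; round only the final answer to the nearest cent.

Assessed value = $247,400 × 0.66 = $163,284
Senior-citizen exemption = min($37,000, 25% × $163,284) = min($37,000, $40,821) = $37,000 (dollar cap binds)
Taxable value = $163,284 − $104,000 − $37,000 = $22,284
Talbot CSD: $22,284 × 0.0203 = $452.3652
City of Rookery: $22,284 × 0.0084 = $187.1856
Oakmont County: $22,284 × 0.00531 = $118.32804
Ironvale Township: $22,284 × 0.0046 = $102.5064
Total = $860.38524

$860.39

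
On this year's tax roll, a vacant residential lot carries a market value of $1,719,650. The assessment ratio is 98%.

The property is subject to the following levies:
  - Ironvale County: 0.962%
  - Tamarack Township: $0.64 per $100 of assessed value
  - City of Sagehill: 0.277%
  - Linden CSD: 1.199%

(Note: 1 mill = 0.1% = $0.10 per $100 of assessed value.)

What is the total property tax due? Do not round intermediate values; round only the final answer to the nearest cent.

Assessed value = $1,719,650 × 0.98 = $1,685,257
Ironvale County: $1,685,257 × 0.00962 = $16,212.17234
Tamarack Township: $1,685,257 × 0.0064 = $10,785.6448
City of Sagehill: $1,685,257 × 0.00277 = $4,668.16189
Linden CSD: $1,685,257 × 0.01199 = $20,206.23143
Total = $51,872.21046

$51,872.21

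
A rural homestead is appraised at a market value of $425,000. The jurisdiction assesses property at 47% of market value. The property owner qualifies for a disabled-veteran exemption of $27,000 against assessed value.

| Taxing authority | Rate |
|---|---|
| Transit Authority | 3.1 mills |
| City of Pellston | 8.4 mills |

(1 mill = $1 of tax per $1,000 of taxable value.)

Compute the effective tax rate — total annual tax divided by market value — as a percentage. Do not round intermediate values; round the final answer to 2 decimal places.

Assessed value = $425,000 × 0.47 = $199,750
Taxable value = $199,750 − $27,000 = $172,750
Transit Authority: $172,750 × 0.0031 = $535.525
City of Pellston: $172,750 × 0.0084 = $1,451.1
Total tax = $1,986.625
Effective rate = $1,986.625 ÷ $425,000 = 0.47% of market value

0.47%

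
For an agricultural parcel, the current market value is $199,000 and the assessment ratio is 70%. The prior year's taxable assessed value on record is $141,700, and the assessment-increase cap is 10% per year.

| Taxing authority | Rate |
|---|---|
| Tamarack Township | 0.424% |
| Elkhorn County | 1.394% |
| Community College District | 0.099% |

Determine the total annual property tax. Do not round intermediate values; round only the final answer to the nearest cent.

Uncapped assessed value = $199,000 × 0.7 = $139,300
Cap limit = $141,700 × 1.1 = $155,870
Taxable assessed value = min($139,300, $155,870) = $139,300 (cap does not bind)
Tamarack Township: $139,300 × 0.00424 = $590.632
Elkhorn County: $139,300 × 0.01394 = $1,941.842
Community College District: $139,300 × 0.00099 = $137.907
Total = $2,670.381

$2,670.38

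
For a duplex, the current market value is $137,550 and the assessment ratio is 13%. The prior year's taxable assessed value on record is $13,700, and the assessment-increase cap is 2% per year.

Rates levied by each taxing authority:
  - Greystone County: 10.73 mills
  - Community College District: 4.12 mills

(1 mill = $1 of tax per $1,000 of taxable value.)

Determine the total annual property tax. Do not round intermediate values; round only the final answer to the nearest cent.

$207.51

Uncapped assessed value = $137,550 × 0.13 = $17,881.5
Cap limit = $13,700 × 1.02 = $13,974
Taxable assessed value = min($17,881.5, $13,974) = $13,974 (cap binds)
Greystone County: $13,974 × 0.01073 = $149.94102
Community College District: $13,974 × 0.00412 = $57.57288
Total = $207.5139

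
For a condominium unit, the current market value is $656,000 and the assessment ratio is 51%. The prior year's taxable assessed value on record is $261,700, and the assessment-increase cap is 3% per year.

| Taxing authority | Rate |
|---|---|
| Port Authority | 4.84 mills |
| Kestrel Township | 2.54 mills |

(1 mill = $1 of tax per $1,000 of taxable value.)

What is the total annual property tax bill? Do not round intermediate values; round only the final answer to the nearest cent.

$1,989.29

Uncapped assessed value = $656,000 × 0.51 = $334,560
Cap limit = $261,700 × 1.03 = $269,551
Taxable assessed value = min($334,560, $269,551) = $269,551 (cap binds)
Port Authority: $269,551 × 0.00484 = $1,304.62684
Kestrel Township: $269,551 × 0.00254 = $684.65954
Total = $1,989.28638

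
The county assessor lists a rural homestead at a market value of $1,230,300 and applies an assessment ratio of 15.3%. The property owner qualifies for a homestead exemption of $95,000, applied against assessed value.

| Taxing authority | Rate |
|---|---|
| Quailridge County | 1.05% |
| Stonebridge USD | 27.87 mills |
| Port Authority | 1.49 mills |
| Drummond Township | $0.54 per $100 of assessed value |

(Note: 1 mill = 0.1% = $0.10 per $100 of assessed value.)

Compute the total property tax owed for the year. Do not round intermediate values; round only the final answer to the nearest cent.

$4,219.86

Assessed value = $1,230,300 × 0.153 = $188,235.9
Taxable value = $188,235.9 − $95,000 = $93,235.9
Quailridge County: $93,235.9 × 0.0105 = $978.97695
Stonebridge USD: $93,235.9 × 0.02787 = $2,598.484533
Port Authority: $93,235.9 × 0.00149 = $138.921491
Drummond Township: $93,235.9 × 0.0054 = $503.47386
Total = $4,219.856834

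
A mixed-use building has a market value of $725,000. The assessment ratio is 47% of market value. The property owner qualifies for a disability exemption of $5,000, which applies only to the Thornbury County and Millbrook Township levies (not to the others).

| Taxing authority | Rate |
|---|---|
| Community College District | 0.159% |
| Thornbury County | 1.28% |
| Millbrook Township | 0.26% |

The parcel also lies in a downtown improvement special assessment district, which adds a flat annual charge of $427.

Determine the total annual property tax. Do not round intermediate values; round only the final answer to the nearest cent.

$6,139.34

Assessed value = $725,000 × 0.47 = $340,750
Community College District: $340,750 × 0.00159 = $541.7925
Thornbury County: ($340,750 − $5,000) × 0.0128 = $335,750 × 0.0128 = $4,297.6
Millbrook Township: ($340,750 − $5,000) × 0.0026 = $335,750 × 0.0026 = $872.95
Levies subtotal = $5,712.3425
Total = $5,712.3425 + $427 = $6,139.3425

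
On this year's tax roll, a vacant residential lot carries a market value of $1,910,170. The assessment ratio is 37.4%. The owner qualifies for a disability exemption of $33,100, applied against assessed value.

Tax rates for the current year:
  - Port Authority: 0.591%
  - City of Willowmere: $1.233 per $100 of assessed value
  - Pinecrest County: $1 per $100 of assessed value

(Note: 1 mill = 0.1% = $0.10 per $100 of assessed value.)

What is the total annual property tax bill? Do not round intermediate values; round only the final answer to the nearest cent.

Assessed value = $1,910,170 × 0.374 = $714,403.58
Taxable value = $714,403.58 − $33,100 = $681,303.58
Port Authority: $681,303.58 × 0.00591 = $4,026.5041578
City of Willowmere: $681,303.58 × 0.01233 = $8,400.4731414
Pinecrest County: $681,303.58 × 0.01 = $6,813.0358
Total = $19,240.0130992

$19,240.01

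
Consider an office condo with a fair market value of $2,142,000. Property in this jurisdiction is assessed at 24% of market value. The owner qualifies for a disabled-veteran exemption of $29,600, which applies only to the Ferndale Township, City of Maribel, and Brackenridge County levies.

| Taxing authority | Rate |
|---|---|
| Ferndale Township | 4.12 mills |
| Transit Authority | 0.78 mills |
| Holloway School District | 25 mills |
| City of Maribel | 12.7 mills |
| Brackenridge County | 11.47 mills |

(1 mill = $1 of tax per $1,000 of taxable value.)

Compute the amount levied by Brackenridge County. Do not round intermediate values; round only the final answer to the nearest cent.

Assessed value = $2,142,000 × 0.24 = $514,080
Brackenridge County taxable value = $514,080 − $29,600 = $484,480
Brackenridge County levy = $484,480 × 0.01147 = $5,556.9856

$5,556.99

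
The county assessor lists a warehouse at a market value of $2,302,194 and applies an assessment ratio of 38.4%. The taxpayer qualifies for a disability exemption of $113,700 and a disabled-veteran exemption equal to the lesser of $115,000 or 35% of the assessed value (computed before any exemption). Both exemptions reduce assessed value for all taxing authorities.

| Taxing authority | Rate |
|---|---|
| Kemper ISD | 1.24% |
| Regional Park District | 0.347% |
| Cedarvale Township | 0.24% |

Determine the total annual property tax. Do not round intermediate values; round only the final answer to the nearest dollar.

$11,973

Assessed value = $2,302,194 × 0.384 = $884,042.496
Disabled-veteran exemption = min($115,000, 35% × $884,042.496) = min($115,000, $309,414.8736) = $115,000 (dollar cap binds)
Taxable value = $884,042.496 − $113,700 − $115,000 = $655,342.496
Kemper ISD: $655,342.496 × 0.0124 = $8,126.2469504
Regional Park District: $655,342.496 × 0.00347 = $2,274.03846112
Cedarvale Township: $655,342.496 × 0.0024 = $1,572.8219904
Total = $11,973.10740192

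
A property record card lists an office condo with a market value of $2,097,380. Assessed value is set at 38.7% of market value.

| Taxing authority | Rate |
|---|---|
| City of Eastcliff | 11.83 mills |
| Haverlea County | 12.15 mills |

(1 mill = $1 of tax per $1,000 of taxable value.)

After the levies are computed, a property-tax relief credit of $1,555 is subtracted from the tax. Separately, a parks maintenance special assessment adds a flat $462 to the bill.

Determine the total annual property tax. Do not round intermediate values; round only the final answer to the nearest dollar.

$18,371

Assessed value = $2,097,380 × 0.387 = $811,686.06
City of Eastcliff: $811,686.06 × 0.01183 = $9,602.2460898
Haverlea County: $811,686.06 × 0.01215 = $9,861.985629
Levies subtotal = $19,464.2317188
After credit = $19,464.2317188 − $1,555 = $17,909.2317188
Total = $17,909.2317188 + $462 = $18,371.2317188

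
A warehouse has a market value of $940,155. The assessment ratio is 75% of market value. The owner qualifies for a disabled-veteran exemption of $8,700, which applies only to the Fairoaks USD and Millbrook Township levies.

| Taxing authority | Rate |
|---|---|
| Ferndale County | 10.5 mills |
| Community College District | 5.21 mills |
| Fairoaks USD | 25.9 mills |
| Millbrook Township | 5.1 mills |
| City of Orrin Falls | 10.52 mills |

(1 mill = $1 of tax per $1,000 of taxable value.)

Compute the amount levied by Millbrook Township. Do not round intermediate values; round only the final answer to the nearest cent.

$3,551.72

Assessed value = $940,155 × 0.75 = $705,116.25
Millbrook Township taxable value = $705,116.25 − $8,700 = $696,416.25
Millbrook Township levy = $696,416.25 × 0.0051 = $3,551.722875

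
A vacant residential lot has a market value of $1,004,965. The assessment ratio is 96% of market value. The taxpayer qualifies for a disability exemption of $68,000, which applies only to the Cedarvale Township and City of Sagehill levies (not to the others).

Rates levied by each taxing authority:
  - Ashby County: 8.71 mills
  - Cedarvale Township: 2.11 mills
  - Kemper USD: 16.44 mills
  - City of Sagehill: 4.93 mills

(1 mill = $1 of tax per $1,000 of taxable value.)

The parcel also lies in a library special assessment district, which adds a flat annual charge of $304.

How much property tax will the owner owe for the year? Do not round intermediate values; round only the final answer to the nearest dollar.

$30,881

Assessed value = $1,004,965 × 0.96 = $964,766.4
Ashby County: $964,766.4 × 0.00871 = $8,403.115344
Cedarvale Township: ($964,766.4 − $68,000) × 0.00211 = $896,766.4 × 0.00211 = $1,892.177104
Kemper USD: $964,766.4 × 0.01644 = $15,860.759616
City of Sagehill: ($964,766.4 − $68,000) × 0.00493 = $896,766.4 × 0.00493 = $4,421.058352
Levies subtotal = $30,577.110416
Total = $30,577.110416 + $304 = $30,881.110416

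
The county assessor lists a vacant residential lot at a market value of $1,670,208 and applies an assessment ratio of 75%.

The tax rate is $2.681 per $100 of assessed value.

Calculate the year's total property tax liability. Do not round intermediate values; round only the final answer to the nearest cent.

$33,583.71

Assessed value = $1,670,208 × 0.75 = $1,252,656
Tax = $1,252,656 × 0.02681 = $33,583.70736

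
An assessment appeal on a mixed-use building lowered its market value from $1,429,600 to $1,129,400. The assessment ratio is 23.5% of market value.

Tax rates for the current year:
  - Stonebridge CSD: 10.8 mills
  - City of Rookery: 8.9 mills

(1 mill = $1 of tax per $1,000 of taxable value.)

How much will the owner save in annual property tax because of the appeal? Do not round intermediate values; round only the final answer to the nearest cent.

$1,389.78

Old assessed value = $1,429,600 × 0.235 = $335,956
New assessed value = $1,129,400 × 0.235 = $265,409
Combined rate = 0.0108 + 0.0089 = 0.0197
Old tax = $335,956 × 0.0197 = $6,618.3332
New tax = $265,409 × 0.0197 = $5,228.5573
Reduction = $6,618.3332 − $5,228.5573 = $1,389.7759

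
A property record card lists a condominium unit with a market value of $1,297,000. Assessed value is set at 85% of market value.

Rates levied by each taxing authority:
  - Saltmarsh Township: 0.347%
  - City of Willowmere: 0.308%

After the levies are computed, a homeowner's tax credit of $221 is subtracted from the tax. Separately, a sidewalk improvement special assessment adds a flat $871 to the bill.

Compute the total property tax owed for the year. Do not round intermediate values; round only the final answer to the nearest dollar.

Assessed value = $1,297,000 × 0.85 = $1,102,450
Saltmarsh Township: $1,102,450 × 0.00347 = $3,825.5015
City of Willowmere: $1,102,450 × 0.00308 = $3,395.546
Levies subtotal = $7,221.0475
After credit = $7,221.0475 − $221 = $7,000.0475
Total = $7,000.0475 + $871 = $7,871.0475

$7,871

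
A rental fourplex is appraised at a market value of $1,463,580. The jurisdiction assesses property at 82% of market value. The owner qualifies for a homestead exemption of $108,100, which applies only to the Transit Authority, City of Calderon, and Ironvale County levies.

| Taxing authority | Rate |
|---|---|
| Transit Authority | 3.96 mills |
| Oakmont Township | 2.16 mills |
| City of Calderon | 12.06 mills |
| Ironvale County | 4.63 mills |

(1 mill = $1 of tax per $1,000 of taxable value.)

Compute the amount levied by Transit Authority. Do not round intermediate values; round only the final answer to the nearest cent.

$4,324.46

Assessed value = $1,463,580 × 0.82 = $1,200,135.6
Transit Authority taxable value = $1,200,135.6 − $108,100 = $1,092,035.6
Transit Authority levy = $1,092,035.6 × 0.00396 = $4,324.460976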